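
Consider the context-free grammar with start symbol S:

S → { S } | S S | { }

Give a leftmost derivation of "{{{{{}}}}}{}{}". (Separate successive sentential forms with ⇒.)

S ⇒ SS ⇒ SSS ⇒ {S}SS ⇒ {{S}}SS ⇒ {{{S}}}SS ⇒ {{{{S}}}}SS ⇒ {{{{{}}}}}SS ⇒ {{{{{}}}}}{}S ⇒ {{{{{}}}}}{}{}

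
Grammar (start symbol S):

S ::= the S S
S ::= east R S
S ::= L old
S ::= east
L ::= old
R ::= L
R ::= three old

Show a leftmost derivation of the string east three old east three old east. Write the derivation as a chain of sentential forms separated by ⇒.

S ⇒ east R S ⇒ east three old S ⇒ east three old east R S ⇒ east three old east three old S ⇒ east three old east three old east

S ⇒ east R S   [S ::= east R S]
east R S ⇒ east three old S   [R ::= three old]
east three old S ⇒ east three old east R S   [S ::= east R S]
east three old east R S ⇒ east three old east three old S   [R ::= three old]
east three old east three old S ⇒ east three old east three old east   [S ::= east]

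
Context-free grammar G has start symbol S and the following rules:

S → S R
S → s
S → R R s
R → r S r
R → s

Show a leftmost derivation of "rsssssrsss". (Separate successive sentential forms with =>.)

S => SR => RRsR => rSrRsR => rSRrRsR => rSRRrRsR => rRRsRRrRsR => rsRsRRrRsR => rsssRRrRsR => rssssRrRsR => rsssssrRsR => rsssssrssR => rsssssrsss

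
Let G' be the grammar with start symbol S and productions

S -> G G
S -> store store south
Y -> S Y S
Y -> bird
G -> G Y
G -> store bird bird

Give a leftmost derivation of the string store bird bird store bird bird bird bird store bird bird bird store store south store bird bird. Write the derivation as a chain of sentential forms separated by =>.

S => G G => G Y G => store bird bird Y G => store bird bird S Y S G => store bird bird G G Y S G => store bird bird G Y G Y S G => store bird bird G Y Y G Y S G => store bird bird store bird bird Y Y G Y S G => store bird bird store bird bird bird Y G Y S G => store bird bird store bird bird bird bird G Y S G => store bird bird store bird bird bird bird store bird bird Y S G => store bird bird store bird bird bird bird store bird bird bird S G => store bird bird store bird bird bird bird store bird bird bird store store south G => store bird bird store bird bird bird bird store bird bird bird store store south store bird bird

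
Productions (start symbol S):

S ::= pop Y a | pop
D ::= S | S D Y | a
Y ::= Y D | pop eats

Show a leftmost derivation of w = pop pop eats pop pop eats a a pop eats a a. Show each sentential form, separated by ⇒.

S ⇒ pop Y a ⇒ pop Y D a ⇒ pop Y D D a ⇒ pop pop eats D D a ⇒ pop pop eats S D Y D a ⇒ pop pop eats pop Y a D Y D a ⇒ pop pop eats pop pop eats a D Y D a ⇒ pop pop eats pop pop eats a a Y D a ⇒ pop pop eats pop pop eats a a pop eats D a ⇒ pop pop eats pop pop eats a a pop eats a a

S ⇒ pop Y a   [S ::= pop Y a]
pop Y a ⇒ pop Y D a   [Y ::= Y D]
pop Y D a ⇒ pop Y D D a   [Y ::= Y D]
pop Y D D a ⇒ pop pop eats D D a   [Y ::= pop eats]
pop pop eats D D a ⇒ pop pop eats S D Y D a   [D ::= S D Y]
pop pop eats S D Y D a ⇒ pop pop eats pop Y a D Y D a   [S ::= pop Y a]
pop pop eats pop Y a D Y D a ⇒ pop pop eats pop pop eats a D Y D a   [Y ::= pop eats]
pop pop eats pop pop eats a D Y D a ⇒ pop pop eats pop pop eats a a Y D a   [D ::= a]
pop pop eats pop pop eats a a Y D a ⇒ pop pop eats pop pop eats a a pop eats D a   [Y ::= pop eats]
pop pop eats pop pop eats a a pop eats D a ⇒ pop pop eats pop pop eats a a pop eats a a   [D ::= a]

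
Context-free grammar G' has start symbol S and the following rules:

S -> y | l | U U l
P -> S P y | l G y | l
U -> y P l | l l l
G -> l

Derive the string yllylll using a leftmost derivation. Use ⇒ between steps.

S ⇒ UUl   [S -> U U l]
UUl ⇒ yPlUl   [U -> y P l]
yPlUl ⇒ yllUl   [P -> l]
yllUl ⇒ yllyPll   [U -> y P l]
yllyPll ⇒ yllylll   [P -> l]

S ⇒ UUl ⇒ yPlUl ⇒ yllUl ⇒ yllyPll ⇒ yllylll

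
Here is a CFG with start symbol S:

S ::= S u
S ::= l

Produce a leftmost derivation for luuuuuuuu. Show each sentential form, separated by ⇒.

S ⇒ Su ⇒ Suu ⇒ Suuu ⇒ Suuuu ⇒ Suuuuu ⇒ Suuuuuu ⇒ Suuuuuuu ⇒ Suuuuuuuu ⇒ luuuuuuuu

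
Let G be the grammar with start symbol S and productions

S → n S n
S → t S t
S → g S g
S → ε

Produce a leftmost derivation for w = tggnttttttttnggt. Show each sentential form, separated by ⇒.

S ⇒ tSt ⇒ tgSgt ⇒ tggSggt ⇒ tggnSnggt ⇒ tggntStnggt ⇒ tggnttSttnggt ⇒ tggntttStttnggt ⇒ tggnttttSttttnggt ⇒ tggnttttttttnggt

S ⇒ tSt   [S → t S t]
tSt ⇒ tgSgt   [S → g S g]
tgSgt ⇒ tggSggt   [S → g S g]
tggSggt ⇒ tggnSnggt   [S → n S n]
tggnSnggt ⇒ tggntStnggt   [S → t S t]
tggntStnggt ⇒ tggnttSttnggt   [S → t S t]
tggnttSttnggt ⇒ tggntttStttnggt   [S → t S t]
tggntttStttnggt ⇒ tggnttttSttttnggt   [S → t S t]
tggnttttSttttnggt ⇒ tggnttttttttnggt   [S → ε]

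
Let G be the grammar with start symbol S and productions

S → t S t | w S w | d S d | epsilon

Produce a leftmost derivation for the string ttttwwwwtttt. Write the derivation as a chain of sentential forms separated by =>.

S => tSt   [S → t S t]
tSt => ttStt   [S → t S t]
ttStt => tttSttt   [S → t S t]
tttSttt => ttttStttt   [S → t S t]
ttttStttt => ttttwSwtttt   [S → w S w]
ttttwSwtttt => ttttwwSwwtttt   [S → w S w]
ttttwwSwwtttt => ttttwwwwtttt   [S → epsilon]

S => tSt => ttStt => tttSttt => ttttStttt => ttttwSwtttt => ttttwwSwwtttt => ttttwwwwtttt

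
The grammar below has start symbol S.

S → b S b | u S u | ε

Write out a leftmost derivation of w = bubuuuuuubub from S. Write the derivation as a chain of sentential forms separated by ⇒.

S ⇒ bSb ⇒ buSub ⇒ bubSbub ⇒ bubuSubub ⇒ bubuuSuubub ⇒ bubuuuSuuubub ⇒ bubuuuuuubub

S ⇒ bSb   [S → b S b]
bSb ⇒ buSub   [S → u S u]
buSub ⇒ bubSbub   [S → b S b]
bubSbub ⇒ bubuSubub   [S → u S u]
bubuSubub ⇒ bubuuSuubub   [S → u S u]
bubuuSuubub ⇒ bubuuuSuuubub   [S → u S u]
bubuuuSuuubub ⇒ bubuuuuuubub   [S → ε]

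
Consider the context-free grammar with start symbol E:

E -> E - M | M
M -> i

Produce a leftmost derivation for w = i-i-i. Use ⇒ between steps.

E ⇒ E-M ⇒ E-M-M ⇒ M-M-M ⇒ i-M-M ⇒ i-i-M ⇒ i-i-i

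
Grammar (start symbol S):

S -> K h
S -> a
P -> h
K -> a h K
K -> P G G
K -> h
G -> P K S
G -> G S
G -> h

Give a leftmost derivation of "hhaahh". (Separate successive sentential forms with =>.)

S => Kh => PGGh => hGGh => hGSGh => hGSSGh => hhSSGh => hhaSGh => hhaaGh => hhaahh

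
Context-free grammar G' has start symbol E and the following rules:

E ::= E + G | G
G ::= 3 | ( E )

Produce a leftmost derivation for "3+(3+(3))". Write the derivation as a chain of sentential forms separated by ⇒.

E ⇒ E+G ⇒ G+G ⇒ 3+G ⇒ 3+(E) ⇒ 3+(E+G) ⇒ 3+(G+G) ⇒ 3+(3+G) ⇒ 3+(3+(E)) ⇒ 3+(3+(G)) ⇒ 3+(3+(3))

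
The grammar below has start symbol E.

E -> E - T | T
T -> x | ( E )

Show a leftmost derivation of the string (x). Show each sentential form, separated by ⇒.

E ⇒ T   [E -> T]
T ⇒ (E)   [T -> ( E )]
(E) ⇒ (T)   [E -> T]
(T) ⇒ (x)   [T -> x]

E ⇒ T ⇒ (E) ⇒ (T) ⇒ (x)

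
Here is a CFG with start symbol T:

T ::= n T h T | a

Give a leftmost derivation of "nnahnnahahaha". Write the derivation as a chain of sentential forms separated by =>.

T => nThT   [T ::= n T h T]
nThT => nnThThT   [T ::= n T h T]
nnThThT => nnahThT   [T ::= a]
nnahThT => nnahnThThT   [T ::= n T h T]
nnahnThThT => nnahnnThThThT   [T ::= n T h T]
nnahnnThThThT => nnahnnahThThT   [T ::= a]
nnahnnahThThT => nnahnnahahThT   [T ::= a]
nnahnnahahThT => nnahnnahahahT   [T ::= a]
nnahnnahahahT => nnahnnahahaha   [T ::= a]

T => nThT => nnThThT => nnahThT => nnahnThThT => nnahnnThThThT => nnahnnahThThT => nnahnnahahThT => nnahnnahahahT => nnahnnahahaha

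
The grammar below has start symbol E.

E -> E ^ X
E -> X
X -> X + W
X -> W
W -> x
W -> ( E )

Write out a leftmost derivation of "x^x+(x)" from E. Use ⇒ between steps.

E ⇒ E^X   [E -> E ^ X]
E^X ⇒ X^X   [E -> X]
X^X ⇒ W^X   [X -> W]
W^X ⇒ x^X   [W -> x]
x^X ⇒ x^X+W   [X -> X + W]
x^X+W ⇒ x^W+W   [X -> W]
x^W+W ⇒ x^x+W   [W -> x]
x^x+W ⇒ x^x+(E)   [W -> ( E )]
x^x+(E) ⇒ x^x+(X)   [E -> X]
x^x+(X) ⇒ x^x+(W)   [X -> W]
x^x+(W) ⇒ x^x+(x)   [W -> x]

E ⇒ E^X ⇒ X^X ⇒ W^X ⇒ x^X ⇒ x^X+W ⇒ x^W+W ⇒ x^x+W ⇒ x^x+(E) ⇒ x^x+(X) ⇒ x^x+(W) ⇒ x^x+(x)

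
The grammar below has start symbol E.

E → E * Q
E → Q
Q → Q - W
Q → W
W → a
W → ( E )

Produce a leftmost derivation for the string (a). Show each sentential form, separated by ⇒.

E ⇒ Q   [E → Q]
Q ⇒ W   [Q → W]
W ⇒ (E)   [W → ( E )]
(E) ⇒ (Q)   [E → Q]
(Q) ⇒ (W)   [Q → W]
(W) ⇒ (a)   [W → a]

E⇒Q⇒W⇒(E)⇒(Q)⇒(W)⇒(a)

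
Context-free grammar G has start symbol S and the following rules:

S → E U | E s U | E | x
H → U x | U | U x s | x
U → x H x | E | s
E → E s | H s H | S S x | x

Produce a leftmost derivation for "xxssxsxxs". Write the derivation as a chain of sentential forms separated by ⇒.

S⇒EU⇒SSxU⇒ESxU⇒EsSxU⇒SSxsSxU⇒ESxsSxU⇒xSxsSxU⇒xEsUxsSxU⇒xxsUxsSxU⇒xxssxsSxU⇒xxssxsxxU⇒xxssxsxxs

S ⇒ EU   [S → E U]
EU ⇒ SSxU   [E → S S x]
SSxU ⇒ ESxU   [S → E]
ESxU ⇒ EsSxU   [E → E s]
EsSxU ⇒ SSxsSxU   [E → S S x]
SSxsSxU ⇒ ESxsSxU   [S → E]
ESxsSxU ⇒ xSxsSxU   [E → x]
xSxsSxU ⇒ xEsUxsSxU   [S → E s U]
xEsUxsSxU ⇒ xxsUxsSxU   [E → x]
xxsUxsSxU ⇒ xxssxsSxU   [U → s]
xxssxsSxU ⇒ xxssxsxxU   [S → x]
xxssxsxxU ⇒ xxssxsxxs   [U → s]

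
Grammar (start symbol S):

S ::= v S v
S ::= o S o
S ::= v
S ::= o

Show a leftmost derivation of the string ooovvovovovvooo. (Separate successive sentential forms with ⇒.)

S ⇒ oSo ⇒ ooSoo ⇒ oooSooo ⇒ ooovSvooo ⇒ ooovvSvvooo ⇒ ooovvoSovvooo ⇒ ooovvovSvovvooo ⇒ ooovvovovovvooo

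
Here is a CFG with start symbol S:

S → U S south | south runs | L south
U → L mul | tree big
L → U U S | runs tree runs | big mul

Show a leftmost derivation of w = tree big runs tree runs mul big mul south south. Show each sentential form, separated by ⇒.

S ⇒ L south   [S → L south]
L south ⇒ U U S south   [L → U U S]
U U S south ⇒ tree big U S south   [U → tree big]
tree big U S south ⇒ tree big L mul S south   [U → L mul]
tree big L mul S south ⇒ tree big runs tree runs mul S south   [L → runs tree runs]
tree big runs tree runs mul S south ⇒ tree big runs tree runs mul L south south   [S → L south]
tree big runs tree runs mul L south south ⇒ tree big runs tree runs mul big mul south south   [L → big mul]

S ⇒ L south ⇒ U U S south ⇒ tree big U S south ⇒ tree big L mul S south ⇒ tree big runs tree runs mul S south ⇒ tree big runs tree runs mul L south south ⇒ tree big runs tree runs mul big mul south south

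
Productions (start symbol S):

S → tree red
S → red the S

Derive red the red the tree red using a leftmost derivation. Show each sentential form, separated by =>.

S => red the S => red the red the S => red the red the tree red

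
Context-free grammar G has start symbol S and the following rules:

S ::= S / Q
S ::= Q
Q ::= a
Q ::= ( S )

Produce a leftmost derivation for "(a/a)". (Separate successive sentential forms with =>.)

S => Q   [S ::= Q]
Q => (S)   [Q ::= ( S )]
(S) => (S/Q)   [S ::= S / Q]
(S/Q) => (Q/Q)   [S ::= Q]
(Q/Q) => (a/Q)   [Q ::= a]
(a/Q) => (a/a)   [Q ::= a]

S => Q => (S) => (S/Q) => (Q/Q) => (a/Q) => (a/a)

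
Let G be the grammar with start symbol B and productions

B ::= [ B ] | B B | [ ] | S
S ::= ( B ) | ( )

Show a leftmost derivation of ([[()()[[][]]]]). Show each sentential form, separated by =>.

B => S => (B) => ([B]) => ([[B]]) => ([[BB]]) => ([[SB]]) => ([[()B]]) => ([[()BB]]) => ([[()SB]]) => ([[()()B]]) => ([[()()[B]]]) => ([[()()[BB]]]) => ([[()()[[]B]]]) => ([[()()[[][]]]])

B => S   [B ::= S]
S => (B)   [S ::= ( B )]
(B) => ([B])   [B ::= [ B ]]
([B]) => ([[B]])   [B ::= [ B ]]
([[B]]) => ([[BB]])   [B ::= B B]
([[BB]]) => ([[SB]])   [B ::= S]
([[SB]]) => ([[()B]])   [S ::= ( )]
([[()B]]) => ([[()BB]])   [B ::= B B]
([[()BB]]) => ([[()SB]])   [B ::= S]
([[()SB]]) => ([[()()B]])   [S ::= ( )]
([[()()B]]) => ([[()()[B]]])   [B ::= [ B ]]
([[()()[B]]]) => ([[()()[BB]]])   [B ::= B B]
([[()()[BB]]]) => ([[()()[[]B]]])   [B ::= [ ]]
([[()()[[]B]]]) => ([[()()[[][]]]])   [B ::= [ ]]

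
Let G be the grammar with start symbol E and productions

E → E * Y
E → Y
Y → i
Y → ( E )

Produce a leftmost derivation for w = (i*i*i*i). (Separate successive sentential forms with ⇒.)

E ⇒ Y ⇒ (E) ⇒ (E*Y) ⇒ (E*Y*Y) ⇒ (E*Y*Y*Y) ⇒ (Y*Y*Y*Y) ⇒ (i*Y*Y*Y) ⇒ (i*i*Y*Y) ⇒ (i*i*i*Y) ⇒ (i*i*i*i)

E ⇒ Y   [E → Y]
Y ⇒ (E)   [Y → ( E )]
(E) ⇒ (E*Y)   [E → E * Y]
(E*Y) ⇒ (E*Y*Y)   [E → E * Y]
(E*Y*Y) ⇒ (E*Y*Y*Y)   [E → E * Y]
(E*Y*Y*Y) ⇒ (Y*Y*Y*Y)   [E → Y]
(Y*Y*Y*Y) ⇒ (i*Y*Y*Y)   [Y → i]
(i*Y*Y*Y) ⇒ (i*i*Y*Y)   [Y → i]
(i*i*Y*Y) ⇒ (i*i*i*Y)   [Y → i]
(i*i*i*Y) ⇒ (i*i*i*i)   [Y → i]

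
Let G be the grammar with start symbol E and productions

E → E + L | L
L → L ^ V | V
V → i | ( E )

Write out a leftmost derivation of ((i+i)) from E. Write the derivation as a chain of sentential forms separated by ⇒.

E ⇒ L ⇒ V ⇒ (E) ⇒ (L) ⇒ (V) ⇒ ((E)) ⇒ ((E+L)) ⇒ ((L+L)) ⇒ ((V+L)) ⇒ ((i+L)) ⇒ ((i+V)) ⇒ ((i+i))

E ⇒ L   [E → L]
L ⇒ V   [L → V]
V ⇒ (E)   [V → ( E )]
(E) ⇒ (L)   [E → L]
(L) ⇒ (V)   [L → V]
(V) ⇒ ((E))   [V → ( E )]
((E)) ⇒ ((E+L))   [E → E + L]
((E+L)) ⇒ ((L+L))   [E → L]
((L+L)) ⇒ ((V+L))   [L → V]
((V+L)) ⇒ ((i+L))   [V → i]
((i+L)) ⇒ ((i+V))   [L → V]
((i+V)) ⇒ ((i+i))   [V → i]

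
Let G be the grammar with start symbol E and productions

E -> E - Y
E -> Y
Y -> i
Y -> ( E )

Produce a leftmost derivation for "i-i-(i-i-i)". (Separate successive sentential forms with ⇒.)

E⇒E-Y⇒E-Y-Y⇒Y-Y-Y⇒i-Y-Y⇒i-i-Y⇒i-i-(E)⇒i-i-(E-Y)⇒i-i-(E-Y-Y)⇒i-i-(Y-Y-Y)⇒i-i-(i-Y-Y)⇒i-i-(i-i-Y)⇒i-i-(i-i-i)

E ⇒ E-Y   [E -> E - Y]
E-Y ⇒ E-Y-Y   [E -> E - Y]
E-Y-Y ⇒ Y-Y-Y   [E -> Y]
Y-Y-Y ⇒ i-Y-Y   [Y -> i]
i-Y-Y ⇒ i-i-Y   [Y -> i]
i-i-Y ⇒ i-i-(E)   [Y -> ( E )]
i-i-(E) ⇒ i-i-(E-Y)   [E -> E - Y]
i-i-(E-Y) ⇒ i-i-(E-Y-Y)   [E -> E - Y]
i-i-(E-Y-Y) ⇒ i-i-(Y-Y-Y)   [E -> Y]
i-i-(Y-Y-Y) ⇒ i-i-(i-Y-Y)   [Y -> i]
i-i-(i-Y-Y) ⇒ i-i-(i-i-Y)   [Y -> i]
i-i-(i-i-Y) ⇒ i-i-(i-i-i)   [Y -> i]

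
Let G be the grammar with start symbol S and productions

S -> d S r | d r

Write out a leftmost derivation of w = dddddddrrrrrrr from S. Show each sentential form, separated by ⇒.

S ⇒ dSr   [S -> d S r]
dSr ⇒ ddSrr   [S -> d S r]
ddSrr ⇒ dddSrrr   [S -> d S r]
dddSrrr ⇒ ddddSrrrr   [S -> d S r]
ddddSrrrr ⇒ dddddSrrrrr   [S -> d S r]
dddddSrrrrr ⇒ ddddddSrrrrrr   [S -> d S r]
ddddddSrrrrrr ⇒ dddddddrrrrrrr   [S -> d r]

S ⇒ dSr ⇒ ddSrr ⇒ dddSrrr ⇒ ddddSrrrr ⇒ dddddSrrrrr ⇒ ddddddSrrrrrr ⇒ dddddddrrrrrrr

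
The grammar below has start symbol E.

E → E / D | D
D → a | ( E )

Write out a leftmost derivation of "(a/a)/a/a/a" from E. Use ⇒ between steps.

E ⇒ E/D ⇒ E/D/D ⇒ E/D/D/D ⇒ D/D/D/D ⇒ (E)/D/D/D ⇒ (E/D)/D/D/D ⇒ (D/D)/D/D/D ⇒ (a/D)/D/D/D ⇒ (a/a)/D/D/D ⇒ (a/a)/a/D/D ⇒ (a/a)/a/a/D ⇒ (a/a)/a/a/a

E ⇒ E/D   [E → E / D]
E/D ⇒ E/D/D   [E → E / D]
E/D/D ⇒ E/D/D/D   [E → E / D]
E/D/D/D ⇒ D/D/D/D   [E → D]
D/D/D/D ⇒ (E)/D/D/D   [D → ( E )]
(E)/D/D/D ⇒ (E/D)/D/D/D   [E → E / D]
(E/D)/D/D/D ⇒ (D/D)/D/D/D   [E → D]
(D/D)/D/D/D ⇒ (a/D)/D/D/D   [D → a]
(a/D)/D/D/D ⇒ (a/a)/D/D/D   [D → a]
(a/a)/D/D/D ⇒ (a/a)/a/D/D   [D → a]
(a/a)/a/D/D ⇒ (a/a)/a/a/D   [D → a]
(a/a)/a/a/D ⇒ (a/a)/a/a/a   [D → a]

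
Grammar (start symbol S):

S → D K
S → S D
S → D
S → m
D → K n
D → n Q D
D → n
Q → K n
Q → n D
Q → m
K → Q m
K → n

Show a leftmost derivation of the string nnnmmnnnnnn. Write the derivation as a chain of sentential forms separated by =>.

S => SD   [S → S D]
SD => SDD   [S → S D]
SDD => DKDD   [S → D K]
DKDD => nQDKDD   [D → n Q D]
nQDKDD => nnDDKDD   [Q → n D]
nnDDKDD => nnnQDDKDD   [D → n Q D]
nnnQDDKDD => nnnKnDDKDD   [Q → K n]
nnnKnDDKDD => nnnQmnDDKDD   [K → Q m]
nnnQmnDDKDD => nnnmmnDDKDD   [Q → m]
nnnmmnDDKDD => nnnmmnnDKDD   [D → n]
nnnmmnnDKDD => nnnmmnnnKDD   [D → n]
nnnmmnnnKDD => nnnmmnnnnDD   [K → n]
nnnmmnnnnDD => nnnmmnnnnnD   [D → n]
nnnmmnnnnnD => nnnmmnnnnnn   [D → n]

S => SD => SDD => DKDD => nQDKDD => nnDDKDD => nnnQDDKDD => nnnKnDDKDD => nnnQmnDDKDD => nnnmmnDDKDD => nnnmmnnDKDD => nnnmmnnnKDD => nnnmmnnnnDD => nnnmmnnnnnD => nnnmmnnnnnn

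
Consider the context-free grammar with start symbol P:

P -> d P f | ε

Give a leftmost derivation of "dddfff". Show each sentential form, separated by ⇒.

P ⇒ dPf ⇒ ddPff ⇒ dddPfff ⇒ dddfff

P ⇒ dPf   [P -> d P f]
dPf ⇒ ddPff   [P -> d P f]
ddPff ⇒ dddPfff   [P -> d P f]
dddPfff ⇒ dddfff   [P -> ε]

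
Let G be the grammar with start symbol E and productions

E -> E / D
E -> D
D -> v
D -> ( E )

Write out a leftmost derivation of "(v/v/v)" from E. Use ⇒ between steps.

E ⇒ D ⇒ (E) ⇒ (E/D) ⇒ (E/D/D) ⇒ (D/D/D) ⇒ (v/D/D) ⇒ (v/v/D) ⇒ (v/v/v)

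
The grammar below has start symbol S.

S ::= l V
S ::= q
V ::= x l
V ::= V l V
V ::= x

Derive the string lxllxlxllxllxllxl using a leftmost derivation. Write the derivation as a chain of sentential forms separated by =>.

S=>lV=>lVlV=>lVlVlV=>lVlVlVlV=>lVlVlVlVlV=>lxllVlVlVlV=>lxllVlVlVlVlV=>lxllxlVlVlVlV=>lxllxlxllVlVlV=>lxllxlxllxllVlV=>lxllxlxllxllxllV=>lxllxlxllxllxllxl

S => lV   [S ::= l V]
lV => lVlV   [V ::= V l V]
lVlV => lVlVlV   [V ::= V l V]
lVlVlV => lVlVlVlV   [V ::= V l V]
lVlVlVlV => lVlVlVlVlV   [V ::= V l V]
lVlVlVlVlV => lxllVlVlVlV   [V ::= x l]
lxllVlVlVlV => lxllVlVlVlVlV   [V ::= V l V]
lxllVlVlVlVlV => lxllxlVlVlVlV   [V ::= x]
lxllxlVlVlVlV => lxllxlxllVlVlV   [V ::= x l]
lxllxlxllVlVlV => lxllxlxllxllVlV   [V ::= x l]
lxllxlxllxllVlV => lxllxlxllxllxllV   [V ::= x l]
lxllxlxllxllxllV => lxllxlxllxllxllxl   [V ::= x l]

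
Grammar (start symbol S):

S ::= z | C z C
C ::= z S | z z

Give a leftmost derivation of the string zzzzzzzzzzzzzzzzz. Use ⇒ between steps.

S ⇒ CzC   [S ::= C z C]
CzC ⇒ zzzC   [C ::= z z]
zzzC ⇒ zzzzS   [C ::= z S]
zzzzS ⇒ zzzzCzC   [S ::= C z C]
zzzzCzC ⇒ zzzzzSzC   [C ::= z S]
zzzzzSzC ⇒ zzzzzCzCzC   [S ::= C z C]
zzzzzCzCzC ⇒ zzzzzzzzCzC   [C ::= z z]
zzzzzzzzCzC ⇒ zzzzzzzzzSzC   [C ::= z S]
zzzzzzzzzSzC ⇒ zzzzzzzzzCzCzC   [S ::= C z C]
zzzzzzzzzCzCzC ⇒ zzzzzzzzzzSzCzC   [C ::= z S]
zzzzzzzzzzSzCzC ⇒ zzzzzzzzzzzzCzC   [S ::= z]
zzzzzzzzzzzzCzC ⇒ zzzzzzzzzzzzzSzC   [C ::= z S]
zzzzzzzzzzzzzSzC ⇒ zzzzzzzzzzzzzzzC   [S ::= z]
zzzzzzzzzzzzzzzC ⇒ zzzzzzzzzzzzzzzzz   [C ::= z z]

S ⇒ CzC ⇒ zzzC ⇒ zzzzS ⇒ zzzzCzC ⇒ zzzzzSzC ⇒ zzzzzCzCzC ⇒ zzzzzzzzCzC ⇒ zzzzzzzzzSzC ⇒ zzzzzzzzzCzCzC ⇒ zzzzzzzzzzSzCzC ⇒ zzzzzzzzzzzzCzC ⇒ zzzzzzzzzzzzzSzC ⇒ zzzzzzzzzzzzzzzC ⇒ zzzzzzzzzzzzzzzzz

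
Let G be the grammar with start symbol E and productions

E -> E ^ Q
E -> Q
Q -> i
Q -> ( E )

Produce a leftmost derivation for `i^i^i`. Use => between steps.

E => E^Q => E^Q^Q => Q^Q^Q => i^Q^Q => i^i^Q => i^i^i

E => E^Q   [E -> E ^ Q]
E^Q => E^Q^Q   [E -> E ^ Q]
E^Q^Q => Q^Q^Q   [E -> Q]
Q^Q^Q => i^Q^Q   [Q -> i]
i^Q^Q => i^i^Q   [Q -> i]
i^i^Q => i^i^i   [Q -> i]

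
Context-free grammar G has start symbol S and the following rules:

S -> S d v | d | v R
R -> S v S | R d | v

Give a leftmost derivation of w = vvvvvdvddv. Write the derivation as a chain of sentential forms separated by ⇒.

S ⇒ Sdv   [S -> S d v]
Sdv ⇒ vRdv   [S -> v R]
vRdv ⇒ vSvSdv   [R -> S v S]
vSvSdv ⇒ vvRvSdv   [S -> v R]
vvRvSdv ⇒ vvSvSvSdv   [R -> S v S]
vvSvSvSdv ⇒ vvvRvSvSdv   [S -> v R]
vvvRvSvSdv ⇒ vvvvvSvSdv   [R -> v]
vvvvvSvSdv ⇒ vvvvvdvSdv   [S -> d]
vvvvvdvSdv ⇒ vvvvvdvddv   [S -> d]

S ⇒ Sdv ⇒ vRdv ⇒ vSvSdv ⇒ vvRvSdv ⇒ vvSvSvSdv ⇒ vvvRvSvSdv ⇒ vvvvvSvSdv ⇒ vvvvvdvSdv ⇒ vvvvvdvddv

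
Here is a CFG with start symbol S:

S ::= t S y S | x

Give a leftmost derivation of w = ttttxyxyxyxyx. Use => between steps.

S => tSyS   [S ::= t S y S]
tSyS => ttSySyS   [S ::= t S y S]
ttSySyS => tttSySySyS   [S ::= t S y S]
tttSySySyS => ttttSySySySyS   [S ::= t S y S]
ttttSySySySyS => ttttxySySySyS   [S ::= x]
ttttxySySySyS => ttttxyxySySyS   [S ::= x]
ttttxyxySySyS => ttttxyxyxySyS   [S ::= x]
ttttxyxyxySyS => ttttxyxyxyxyS   [S ::= x]
ttttxyxyxyxyS => ttttxyxyxyxyx   [S ::= x]

S => tSyS => ttSySyS => tttSySySyS => ttttSySySySyS => ttttxySySySyS => ttttxyxySySyS => ttttxyxyxySyS => ttttxyxyxyxyS => ttttxyxyxyxyx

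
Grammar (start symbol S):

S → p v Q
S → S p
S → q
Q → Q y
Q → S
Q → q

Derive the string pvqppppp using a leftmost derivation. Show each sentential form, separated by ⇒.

S ⇒ Sp ⇒ Spp ⇒ Sppp ⇒ Spppp ⇒ Sppppp ⇒ pvQppppp ⇒ pvqppppp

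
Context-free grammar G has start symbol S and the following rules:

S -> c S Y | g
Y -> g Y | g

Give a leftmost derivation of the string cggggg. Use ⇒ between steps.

S⇒cSY⇒cgY⇒cggY⇒cgggY⇒cggggY⇒cggggg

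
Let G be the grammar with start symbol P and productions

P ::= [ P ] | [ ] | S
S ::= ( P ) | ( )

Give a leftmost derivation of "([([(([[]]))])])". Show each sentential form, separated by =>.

P => S => (P) => ([P]) => ([S]) => ([(P)]) => ([([P])]) => ([([S])]) => ([([(P)])]) => ([([(S)])]) => ([([((P))])]) => ([([(([P]))])]) => ([([(([[]]))])])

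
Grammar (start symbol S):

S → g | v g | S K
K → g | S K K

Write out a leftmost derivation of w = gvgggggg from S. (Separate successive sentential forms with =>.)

S => SK => SKK => SKKK => gKKK => gSKKKK => gSKKKKK => gvgKKKKK => gvggKKKK => gvgggKKK => gvggggKK => gvgggggK => gvgggggg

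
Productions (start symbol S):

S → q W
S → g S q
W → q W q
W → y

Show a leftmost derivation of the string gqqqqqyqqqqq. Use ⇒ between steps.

S ⇒ gSq ⇒ gqWq ⇒ gqqWqq ⇒ gqqqWqqq ⇒ gqqqqWqqqq ⇒ gqqqqqWqqqqq ⇒ gqqqqqyqqqqq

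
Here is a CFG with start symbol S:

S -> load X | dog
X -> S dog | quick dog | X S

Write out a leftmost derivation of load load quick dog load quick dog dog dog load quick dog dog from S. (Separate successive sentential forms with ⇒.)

S ⇒ load X ⇒ load X S ⇒ load X S S ⇒ load S dog S S ⇒ load load X dog S S ⇒ load load X S dog S S ⇒ load load quick dog S dog S S ⇒ load load quick dog load X dog S S ⇒ load load quick dog load X S dog S S ⇒ load load quick dog load quick dog S dog S S ⇒ load load quick dog load quick dog dog dog S S ⇒ load load quick dog load quick dog dog dog load X S ⇒ load load quick dog load quick dog dog dog load quick dog S ⇒ load load quick dog load quick dog dog dog load quick dog dog

S ⇒ load X   [S -> load X]
load X ⇒ load X S   [X -> X S]
load X S ⇒ load X S S   [X -> X S]
load X S S ⇒ load S dog S S   [X -> S dog]
load S dog S S ⇒ load load X dog S S   [S -> load X]
load load X dog S S ⇒ load load X S dog S S   [X -> X S]
load load X S dog S S ⇒ load load quick dog S dog S S   [X -> quick dog]
load load quick dog S dog S S ⇒ load load quick dog load X dog S S   [S -> load X]
load load quick dog load X dog S S ⇒ load load quick dog load X S dog S S   [X -> X S]
load load quick dog load X S dog S S ⇒ load load quick dog load quick dog S dog S S   [X -> quick dog]
load load quick dog load quick dog S dog S S ⇒ load load quick dog load quick dog dog dog S S   [S -> dog]
load load quick dog load quick dog dog dog S S ⇒ load load quick dog load quick dog dog dog load X S   [S -> load X]
load load quick dog load quick dog dog dog load X S ⇒ load load quick dog load quick dog dog dog load quick dog S   [X -> quick dog]
load load quick dog load quick dog dog dog load quick dog S ⇒ load load quick dog load quick dog dog dog load quick dog dog   [S -> dog]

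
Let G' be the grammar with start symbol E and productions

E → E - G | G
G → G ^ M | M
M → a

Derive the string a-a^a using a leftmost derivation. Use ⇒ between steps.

E ⇒ E-G ⇒ G-G ⇒ M-G ⇒ a-G ⇒ a-G^M ⇒ a-M^M ⇒ a-a^M ⇒ a-a^a

E ⇒ E-G   [E → E - G]
E-G ⇒ G-G   [E → G]
G-G ⇒ M-G   [G → M]
M-G ⇒ a-G   [M → a]
a-G ⇒ a-G^M   [G → G ^ M]
a-G^M ⇒ a-M^M   [G → M]
a-M^M ⇒ a-a^M   [M → a]
a-a^M ⇒ a-a^a   [M → a]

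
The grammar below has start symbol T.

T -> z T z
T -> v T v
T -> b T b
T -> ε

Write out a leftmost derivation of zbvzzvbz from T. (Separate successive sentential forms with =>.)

T => zTz => zbTbz => zbvTvbz => zbvzTzvbz => zbvzzvbz

T => zTz   [T -> z T z]
zTz => zbTbz   [T -> b T b]
zbTbz => zbvTvbz   [T -> v T v]
zbvTvbz => zbvzTzvbz   [T -> z T z]
zbvzTzvbz => zbvzzvbz   [T -> ε]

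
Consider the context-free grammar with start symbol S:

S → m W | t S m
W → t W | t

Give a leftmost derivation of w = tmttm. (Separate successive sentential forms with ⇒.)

S ⇒ tSm ⇒ tmWm ⇒ tmtWm ⇒ tmttm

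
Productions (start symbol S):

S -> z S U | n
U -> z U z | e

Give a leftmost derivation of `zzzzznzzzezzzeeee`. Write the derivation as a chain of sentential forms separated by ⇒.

S ⇒ zSU   [S -> z S U]
zSU ⇒ zzSUU   [S -> z S U]
zzSUU ⇒ zzzSUUU   [S -> z S U]
zzzSUUU ⇒ zzzzSUUUU   [S -> z S U]
zzzzSUUUU ⇒ zzzzzSUUUUU   [S -> z S U]
zzzzzSUUUUU ⇒ zzzzznUUUUU   [S -> n]
zzzzznUUUUU ⇒ zzzzznzUzUUUU   [U -> z U z]
zzzzznzUzUUUU ⇒ zzzzznzzUzzUUUU   [U -> z U z]
zzzzznzzUzzUUUU ⇒ zzzzznzzzUzzzUUUU   [U -> z U z]
zzzzznzzzUzzzUUUU ⇒ zzzzznzzzezzzUUUU   [U -> e]
zzzzznzzzezzzUUUU ⇒ zzzzznzzzezzzeUUU   [U -> e]
zzzzznzzzezzzeUUU ⇒ zzzzznzzzezzzeeUU   [U -> e]
zzzzznzzzezzzeeUU ⇒ zzzzznzzzezzzeeeU   [U -> e]
zzzzznzzzezzzeeeU ⇒ zzzzznzzzezzzeeee   [U -> e]

S⇒zSU⇒zzSUU⇒zzzSUUU⇒zzzzSUUUU⇒zzzzzSUUUUU⇒zzzzznUUUUU⇒zzzzznzUzUUUU⇒zzzzznzzUzzUUUU⇒zzzzznzzzUzzzUUUU⇒zzzzznzzzezzzUUUU⇒zzzzznzzzezzzeUUU⇒zzzzznzzzezzzeeUU⇒zzzzznzzzezzzeeeU⇒zzzzznzzzezzzeeee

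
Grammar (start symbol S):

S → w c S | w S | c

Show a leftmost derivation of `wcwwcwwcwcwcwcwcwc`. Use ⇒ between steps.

S⇒wcS⇒wcwS⇒wcwwcS⇒wcwwcwS⇒wcwwcwwcS⇒wcwwcwwcwcS⇒wcwwcwwcwcwcS⇒wcwwcwwcwcwcwcS⇒wcwwcwwcwcwcwcwcS⇒wcwwcwwcwcwcwcwcwS⇒wcwwcwwcwcwcwcwcwc

S ⇒ wcS   [S → w c S]
wcS ⇒ wcwS   [S → w S]
wcwS ⇒ wcwwcS   [S → w c S]
wcwwcS ⇒ wcwwcwS   [S → w S]
wcwwcwS ⇒ wcwwcwwcS   [S → w c S]
wcwwcwwcS ⇒ wcwwcwwcwcS   [S → w c S]
wcwwcwwcwcS ⇒ wcwwcwwcwcwcS   [S → w c S]
wcwwcwwcwcwcS ⇒ wcwwcwwcwcwcwcS   [S → w c S]
wcwwcwwcwcwcwcS ⇒ wcwwcwwcwcwcwcwcS   [S → w c S]
wcwwcwwcwcwcwcwcS ⇒ wcwwcwwcwcwcwcwcwS   [S → w S]
wcwwcwwcwcwcwcwcwS ⇒ wcwwcwwcwcwcwcwcwc   [S → c]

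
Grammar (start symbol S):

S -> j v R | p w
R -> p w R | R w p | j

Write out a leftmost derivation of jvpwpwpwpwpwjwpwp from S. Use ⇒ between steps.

S ⇒ jvR ⇒ jvpwR ⇒ jvpwRwp ⇒ jvpwpwRwp ⇒ jvpwpwpwRwp ⇒ jvpwpwpwRwpwp ⇒ jvpwpwpwpwRwpwp ⇒ jvpwpwpwpwpwRwpwp ⇒ jvpwpwpwpwpwjwpwp

S ⇒ jvR   [S -> j v R]
jvR ⇒ jvpwR   [R -> p w R]
jvpwR ⇒ jvpwRwp   [R -> R w p]
jvpwRwp ⇒ jvpwpwRwp   [R -> p w R]
jvpwpwRwp ⇒ jvpwpwpwRwp   [R -> p w R]
jvpwpwpwRwp ⇒ jvpwpwpwRwpwp   [R -> R w p]
jvpwpwpwRwpwp ⇒ jvpwpwpwpwRwpwp   [R -> p w R]
jvpwpwpwpwRwpwp ⇒ jvpwpwpwpwpwRwpwp   [R -> p w R]
jvpwpwpwpwpwRwpwp ⇒ jvpwpwpwpwpwjwpwp   [R -> j]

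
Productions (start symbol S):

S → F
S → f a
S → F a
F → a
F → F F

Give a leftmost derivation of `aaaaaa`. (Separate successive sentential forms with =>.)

S => F   [S → F]
F => FF   [F → F F]
FF => FFF   [F → F F]
FFF => FFFF   [F → F F]
FFFF => FFFFF   [F → F F]
FFFFF => FFFFFF   [F → F F]
FFFFFF => aFFFFF   [F → a]
aFFFFF => aaFFFF   [F → a]
aaFFFF => aaaFFF   [F → a]
aaaFFF => aaaaFF   [F → a]
aaaaFF => aaaaaF   [F → a]
aaaaaF => aaaaaa   [F → a]

S => F => FF => FFF => FFFF => FFFFF => FFFFFF => aFFFFF => aaFFFF => aaaFFF => aaaaFF => aaaaaF => aaaaaa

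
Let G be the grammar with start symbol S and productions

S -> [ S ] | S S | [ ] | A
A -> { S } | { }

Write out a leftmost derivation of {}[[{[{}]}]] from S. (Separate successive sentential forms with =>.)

S => SS   [S -> S S]
SS => AS   [S -> A]
AS => {}S   [A -> { }]
{}S => {}[S]   [S -> [ S ]]
{}[S] => {}[[S]]   [S -> [ S ]]
{}[[S]] => {}[[A]]   [S -> A]
{}[[A]] => {}[[{S}]]   [A -> { S }]
{}[[{S}]] => {}[[{[S]}]]   [S -> [ S ]]
{}[[{[S]}]] => {}[[{[A]}]]   [S -> A]
{}[[{[A]}]] => {}[[{[{}]}]]   [A -> { }]

S => SS => AS => {}S => {}[S] => {}[[S]] => {}[[A]] => {}[[{S}]] => {}[[{[S]}]] => {}[[{[A]}]] => {}[[{[{}]}]]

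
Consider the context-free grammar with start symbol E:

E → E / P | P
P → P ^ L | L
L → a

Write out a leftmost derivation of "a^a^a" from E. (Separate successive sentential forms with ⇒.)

E ⇒ P   [E → P]
P ⇒ P^L   [P → P ^ L]
P^L ⇒ P^L^L   [P → P ^ L]
P^L^L ⇒ L^L^L   [P → L]
L^L^L ⇒ a^L^L   [L → a]
a^L^L ⇒ a^a^L   [L → a]
a^a^L ⇒ a^a^a   [L → a]

E⇒P⇒P^L⇒P^L^L⇒L^L^L⇒a^L^L⇒a^a^L⇒a^a^a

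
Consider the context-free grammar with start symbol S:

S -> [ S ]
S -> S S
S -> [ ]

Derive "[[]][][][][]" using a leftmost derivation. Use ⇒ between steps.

S ⇒ SS   [S -> S S]
SS ⇒ SSS   [S -> S S]
SSS ⇒ SSSS   [S -> S S]
SSSS ⇒ SSSSS   [S -> S S]
SSSSS ⇒ [S]SSSS   [S -> [ S ]]
[S]SSSS ⇒ [[]]SSSS   [S -> [ ]]
[[]]SSSS ⇒ [[]][]SSS   [S -> [ ]]
[[]][]SSS ⇒ [[]][][]SS   [S -> [ ]]
[[]][][]SS ⇒ [[]][][][]S   [S -> [ ]]
[[]][][][]S ⇒ [[]][][][][]   [S -> [ ]]

S ⇒ SS ⇒ SSS ⇒ SSSS ⇒ SSSSS ⇒ [S]SSSS ⇒ [[]]SSSS ⇒ [[]][]SSS ⇒ [[]][][]SS ⇒ [[]][][][]S ⇒ [[]][][][][]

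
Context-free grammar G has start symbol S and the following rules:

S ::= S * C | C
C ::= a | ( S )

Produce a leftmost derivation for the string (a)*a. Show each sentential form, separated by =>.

S => S*C   [S ::= S * C]
S*C => C*C   [S ::= C]
C*C => (S)*C   [C ::= ( S )]
(S)*C => (C)*C   [S ::= C]
(C)*C => (a)*C   [C ::= a]
(a)*C => (a)*a   [C ::= a]

S => S*C => C*C => (S)*C => (C)*C => (a)*C => (a)*a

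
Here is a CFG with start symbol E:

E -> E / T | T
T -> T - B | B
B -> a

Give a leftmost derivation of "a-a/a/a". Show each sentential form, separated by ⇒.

E ⇒ E/T   [E -> E / T]
E/T ⇒ E/T/T   [E -> E / T]
E/T/T ⇒ T/T/T   [E -> T]
T/T/T ⇒ T-B/T/T   [T -> T - B]
T-B/T/T ⇒ B-B/T/T   [T -> B]
B-B/T/T ⇒ a-B/T/T   [B -> a]
a-B/T/T ⇒ a-a/T/T   [B -> a]
a-a/T/T ⇒ a-a/B/T   [T -> B]
a-a/B/T ⇒ a-a/a/T   [B -> a]
a-a/a/T ⇒ a-a/a/B   [T -> B]
a-a/a/B ⇒ a-a/a/a   [B -> a]

E⇒E/T⇒E/T/T⇒T/T/T⇒T-B/T/T⇒B-B/T/T⇒a-B/T/T⇒a-a/T/T⇒a-a/B/T⇒a-a/a/T⇒a-a/a/B⇒a-a/a/a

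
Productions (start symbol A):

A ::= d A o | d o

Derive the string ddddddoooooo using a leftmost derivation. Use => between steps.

A => dAo   [A ::= d A o]
dAo => ddAoo   [A ::= d A o]
ddAoo => dddAooo   [A ::= d A o]
dddAooo => ddddAoooo   [A ::= d A o]
ddddAoooo => dddddAooooo   [A ::= d A o]
dddddAooooo => ddddddoooooo   [A ::= d o]

A => dAo => ddAoo => dddAooo => ddddAoooo => dddddAooooo => ddddddoooooo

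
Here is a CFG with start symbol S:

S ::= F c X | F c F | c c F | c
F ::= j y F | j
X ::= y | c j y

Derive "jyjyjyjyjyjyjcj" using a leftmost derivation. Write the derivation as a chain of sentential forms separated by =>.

S=>FcF=>jyFcF=>jyjyFcF=>jyjyjyFcF=>jyjyjyjyFcF=>jyjyjyjyjyFcF=>jyjyjyjyjyjyFcF=>jyjyjyjyjyjyjcF=>jyjyjyjyjyjyjcj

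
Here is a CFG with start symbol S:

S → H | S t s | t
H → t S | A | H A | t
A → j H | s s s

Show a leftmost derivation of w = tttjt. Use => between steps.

S=>H=>tS=>tH=>ttS=>ttH=>tttS=>tttH=>tttA=>tttjH=>tttjt

S => H   [S → H]
H => tS   [H → t S]
tS => tH   [S → H]
tH => ttS   [H → t S]
ttS => ttH   [S → H]
ttH => tttS   [H → t S]
tttS => tttH   [S → H]
tttH => tttA   [H → A]
tttA => tttjH   [A → j H]
tttjH => tttjt   [H → t]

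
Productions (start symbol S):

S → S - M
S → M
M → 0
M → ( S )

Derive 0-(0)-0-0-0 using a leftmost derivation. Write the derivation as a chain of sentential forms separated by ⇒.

S⇒S-M⇒S-M-M⇒S-M-M-M⇒S-M-M-M-M⇒M-M-M-M-M⇒0-M-M-M-M⇒0-(S)-M-M-M⇒0-(M)-M-M-M⇒0-(0)-M-M-M⇒0-(0)-0-M-M⇒0-(0)-0-0-M⇒0-(0)-0-0-0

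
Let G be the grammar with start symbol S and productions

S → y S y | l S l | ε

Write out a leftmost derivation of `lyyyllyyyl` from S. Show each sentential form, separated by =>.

S => lSl => lySyl => lyySyyl => lyyySyyyl => lyyylSlyyyl => lyyyllyyyl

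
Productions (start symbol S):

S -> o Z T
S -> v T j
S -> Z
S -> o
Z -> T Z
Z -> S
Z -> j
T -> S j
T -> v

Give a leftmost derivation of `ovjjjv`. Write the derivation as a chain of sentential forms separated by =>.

S=>oZT=>oTZT=>oSjZT=>oZjZT=>oTZjZT=>ovZjZT=>ovjjZT=>ovjjjT=>ovjjjv

S => oZT   [S -> o Z T]
oZT => oTZT   [Z -> T Z]
oTZT => oSjZT   [T -> S j]
oSjZT => oZjZT   [S -> Z]
oZjZT => oTZjZT   [Z -> T Z]
oTZjZT => ovZjZT   [T -> v]
ovZjZT => ovjjZT   [Z -> j]
ovjjZT => ovjjjT   [Z -> j]
ovjjjT => ovjjjv   [T -> v]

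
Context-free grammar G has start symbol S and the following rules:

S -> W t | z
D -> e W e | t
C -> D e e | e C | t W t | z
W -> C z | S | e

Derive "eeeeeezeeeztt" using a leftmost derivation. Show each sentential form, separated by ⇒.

S⇒Wt⇒St⇒Wtt⇒Cztt⇒Deeztt⇒eWeeeztt⇒eCzeeeztt⇒eDeezeeeztt⇒eeWeeezeeeztt⇒eeeeeezeeeztt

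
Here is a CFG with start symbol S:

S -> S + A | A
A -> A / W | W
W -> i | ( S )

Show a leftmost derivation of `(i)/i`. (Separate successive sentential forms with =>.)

S => A   [S -> A]
A => A/W   [A -> A / W]
A/W => W/W   [A -> W]
W/W => (S)/W   [W -> ( S )]
(S)/W => (A)/W   [S -> A]
(A)/W => (W)/W   [A -> W]
(W)/W => (i)/W   [W -> i]
(i)/W => (i)/i   [W -> i]

S => A => A/W => W/W => (S)/W => (A)/W => (W)/W => (i)/W => (i)/i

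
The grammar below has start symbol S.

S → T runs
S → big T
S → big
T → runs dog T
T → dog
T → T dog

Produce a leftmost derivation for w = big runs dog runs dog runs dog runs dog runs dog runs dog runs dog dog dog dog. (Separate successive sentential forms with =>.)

S => big T   [S → big T]
big T => big runs dog T   [T → runs dog T]
big runs dog T => big runs dog runs dog T   [T → runs dog T]
big runs dog runs dog T => big runs dog runs dog runs dog T   [T → runs dog T]
big runs dog runs dog runs dog T => big runs dog runs dog runs dog runs dog T   [T → runs dog T]
big runs dog runs dog runs dog runs dog T => big runs dog runs dog runs dog runs dog runs dog T   [T → runs dog T]
big runs dog runs dog runs dog runs dog runs dog T => big runs dog runs dog runs dog runs dog runs dog runs dog T   [T → runs dog T]
big runs dog runs dog runs dog runs dog runs dog runs dog T => big runs dog runs dog runs dog runs dog runs dog runs dog runs dog T   [T → runs dog T]
big runs dog runs dog runs dog runs dog runs dog runs dog runs dog T => big runs dog runs dog runs dog runs dog runs dog runs dog runs dog T dog   [T → T dog]
big runs dog runs dog runs dog runs dog runs dog runs dog runs dog T dog => big runs dog runs dog runs dog runs dog runs dog runs dog runs dog T dog dog   [T → T dog]
big runs dog runs dog runs dog runs dog runs dog runs dog runs dog T dog dog => big runs dog runs dog runs dog runs dog runs dog runs dog runs dog dog dog dog   [T → dog]

S => big T => big runs dog T => big runs dog runs dog T => big runs dog runs dog runs dog T => big runs dog runs dog runs dog runs dog T => big runs dog runs dog runs dog runs dog runs dog T => big runs dog runs dog runs dog runs dog runs dog runs dog T => big runs dog runs dog runs dog runs dog runs dog runs dog runs dog T => big runs dog runs dog runs dog runs dog runs dog runs dog runs dog T dog => big runs dog runs dog runs dog runs dog runs dog runs dog runs dog T dog dog => big runs dog runs dog runs dog runs dog runs dog runs dog runs dog dog dog dog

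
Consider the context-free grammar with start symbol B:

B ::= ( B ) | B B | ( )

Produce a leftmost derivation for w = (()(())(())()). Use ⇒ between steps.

B⇒(B)⇒(BB)⇒(BBB)⇒(()BB)⇒(()BBB)⇒(()(B)BB)⇒(()(())BB)⇒(()(())(B)B)⇒(()(())(())B)⇒(()(())(())())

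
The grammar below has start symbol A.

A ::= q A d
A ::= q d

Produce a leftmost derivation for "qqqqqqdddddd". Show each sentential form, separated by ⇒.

A ⇒ qAd ⇒ qqAdd ⇒ qqqAddd ⇒ qqqqAdddd ⇒ qqqqqAddddd ⇒ qqqqqqdddddd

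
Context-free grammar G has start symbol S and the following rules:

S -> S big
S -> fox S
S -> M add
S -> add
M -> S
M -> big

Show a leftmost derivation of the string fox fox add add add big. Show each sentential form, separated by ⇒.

S ⇒ S big ⇒ fox S big ⇒ fox M add big ⇒ fox S add big ⇒ fox fox S add big ⇒ fox fox M add add big ⇒ fox fox S add add big ⇒ fox fox add add add big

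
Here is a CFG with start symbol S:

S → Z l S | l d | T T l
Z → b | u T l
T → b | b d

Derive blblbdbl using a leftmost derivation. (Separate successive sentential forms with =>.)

S => ZlS => blS => blZlS => blblS => blblTTl => blblbdTl => blblbdbl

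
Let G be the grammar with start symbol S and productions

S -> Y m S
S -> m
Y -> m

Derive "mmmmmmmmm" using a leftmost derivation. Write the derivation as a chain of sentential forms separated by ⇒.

S ⇒ YmS   [S -> Y m S]
YmS ⇒ mmS   [Y -> m]
mmS ⇒ mmYmS   [S -> Y m S]
mmYmS ⇒ mmmmS   [Y -> m]
mmmmS ⇒ mmmmYmS   [S -> Y m S]
mmmmYmS ⇒ mmmmmmS   [Y -> m]
mmmmmmS ⇒ mmmmmmYmS   [S -> Y m S]
mmmmmmYmS ⇒ mmmmmmmmS   [Y -> m]
mmmmmmmmS ⇒ mmmmmmmmm   [S -> m]

S⇒YmS⇒mmS⇒mmYmS⇒mmmmS⇒mmmmYmS⇒mmmmmmS⇒mmmmmmYmS⇒mmmmmmmmS⇒mmmmmmmmm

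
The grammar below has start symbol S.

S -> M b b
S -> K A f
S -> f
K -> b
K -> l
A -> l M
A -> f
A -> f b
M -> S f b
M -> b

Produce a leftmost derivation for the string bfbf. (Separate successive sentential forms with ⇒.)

S⇒KAf⇒bAf⇒bfbf

S ⇒ KAf   [S -> K A f]
KAf ⇒ bAf   [K -> b]
bAf ⇒ bfbf   [A -> f b]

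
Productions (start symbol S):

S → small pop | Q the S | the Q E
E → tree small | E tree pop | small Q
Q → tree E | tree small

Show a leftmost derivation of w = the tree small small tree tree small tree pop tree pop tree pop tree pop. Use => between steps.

S => the Q E => the tree small E => the tree small E tree pop => the tree small E tree pop tree pop => the tree small E tree pop tree pop tree pop => the tree small small Q tree pop tree pop tree pop => the tree small small tree E tree pop tree pop tree pop => the tree small small tree E tree pop tree pop tree pop tree pop => the tree small small tree tree small tree pop tree pop tree pop tree pop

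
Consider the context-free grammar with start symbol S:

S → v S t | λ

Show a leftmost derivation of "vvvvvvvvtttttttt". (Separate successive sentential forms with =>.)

S=>vSt=>vvStt=>vvvSttt=>vvvvStttt=>vvvvvSttttt=>vvvvvvStttttt=>vvvvvvvSttttttt=>vvvvvvvvStttttttt=>vvvvvvvvtttttttt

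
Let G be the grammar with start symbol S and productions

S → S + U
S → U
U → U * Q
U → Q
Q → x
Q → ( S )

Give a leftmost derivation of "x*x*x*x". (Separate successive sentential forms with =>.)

S => U => U*Q => U*Q*Q => U*Q*Q*Q => Q*Q*Q*Q => x*Q*Q*Q => x*x*Q*Q => x*x*x*Q => x*x*x*x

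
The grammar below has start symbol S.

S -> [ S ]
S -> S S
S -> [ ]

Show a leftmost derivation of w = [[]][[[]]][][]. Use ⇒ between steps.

S⇒SS⇒SSS⇒SSSS⇒[S]SSS⇒[[]]SSS⇒[[]][S]SS⇒[[]][[S]]SS⇒[[]][[[]]]SS⇒[[]][[[]]][]S⇒[[]][[[]]][][]

S ⇒ SS   [S -> S S]
SS ⇒ SSS   [S -> S S]
SSS ⇒ SSSS   [S -> S S]
SSSS ⇒ [S]SSS   [S -> [ S ]]
[S]SSS ⇒ [[]]SSS   [S -> [ ]]
[[]]SSS ⇒ [[]][S]SS   [S -> [ S ]]
[[]][S]SS ⇒ [[]][[S]]SS   [S -> [ S ]]
[[]][[S]]SS ⇒ [[]][[[]]]SS   [S -> [ ]]
[[]][[[]]]SS ⇒ [[]][[[]]][]S   [S -> [ ]]
[[]][[[]]][]S ⇒ [[]][[[]]][][]   [S -> [ ]]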